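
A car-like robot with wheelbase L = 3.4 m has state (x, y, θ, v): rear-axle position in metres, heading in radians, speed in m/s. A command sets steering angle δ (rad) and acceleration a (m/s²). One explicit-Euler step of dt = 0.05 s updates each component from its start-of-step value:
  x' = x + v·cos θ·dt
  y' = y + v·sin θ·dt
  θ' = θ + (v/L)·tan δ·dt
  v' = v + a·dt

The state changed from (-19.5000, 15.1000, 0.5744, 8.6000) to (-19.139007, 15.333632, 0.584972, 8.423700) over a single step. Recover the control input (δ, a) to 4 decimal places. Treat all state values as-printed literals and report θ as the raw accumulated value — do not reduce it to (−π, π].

a = (v'−v)/dt = (-0.176300)/0.05 = -3.5260
Δθ = θ'−θ = 0.010572;  (v·dt/L) = 8.6000·0.05/3.4 = 0.126471
tan δ = Δθ·L/(v·dt) = 0.083593  →  δ = 0.0834

δ = 0.0834, a = -3.5260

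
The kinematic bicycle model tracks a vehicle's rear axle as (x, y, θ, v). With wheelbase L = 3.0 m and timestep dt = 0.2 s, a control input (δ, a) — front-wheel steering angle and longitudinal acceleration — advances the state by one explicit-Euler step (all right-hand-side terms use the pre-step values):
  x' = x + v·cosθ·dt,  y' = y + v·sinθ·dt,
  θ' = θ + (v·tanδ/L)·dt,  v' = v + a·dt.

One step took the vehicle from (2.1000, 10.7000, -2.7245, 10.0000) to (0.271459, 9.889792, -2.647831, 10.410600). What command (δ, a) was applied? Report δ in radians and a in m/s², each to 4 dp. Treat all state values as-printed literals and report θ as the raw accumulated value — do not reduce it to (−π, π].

a = (v'−v)/dt = (0.410600)/0.2 = 2.0530
Δθ = θ'−θ = 0.076669;  (v·dt/L) = 10.0000·0.2/3.0 = 0.666667
tan δ = Δθ·L/(v·dt) = 0.115003  →  δ = 0.1145

δ = 0.1145, a = 2.0530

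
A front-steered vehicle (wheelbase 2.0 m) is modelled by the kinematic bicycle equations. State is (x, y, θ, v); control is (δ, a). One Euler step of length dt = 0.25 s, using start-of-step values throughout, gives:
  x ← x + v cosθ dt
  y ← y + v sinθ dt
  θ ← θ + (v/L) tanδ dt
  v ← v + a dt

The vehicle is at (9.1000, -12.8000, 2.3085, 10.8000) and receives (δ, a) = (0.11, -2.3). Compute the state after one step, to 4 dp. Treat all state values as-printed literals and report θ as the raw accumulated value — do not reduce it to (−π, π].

x' = 9.1000 + 10.8000·cos(2.3085)·0.25 = 7.2840
y' = -12.8000 + 10.8000·sin(2.3085)·0.25 = -10.8020
θ' = 2.3085 + (10.8000/2.0)·tan(0.11)·0.25 = 2.4576
v' = 10.8000 − 2.3000·0.25 = 10.2250

(7.2840, -10.8020, 2.4576, 10.2250)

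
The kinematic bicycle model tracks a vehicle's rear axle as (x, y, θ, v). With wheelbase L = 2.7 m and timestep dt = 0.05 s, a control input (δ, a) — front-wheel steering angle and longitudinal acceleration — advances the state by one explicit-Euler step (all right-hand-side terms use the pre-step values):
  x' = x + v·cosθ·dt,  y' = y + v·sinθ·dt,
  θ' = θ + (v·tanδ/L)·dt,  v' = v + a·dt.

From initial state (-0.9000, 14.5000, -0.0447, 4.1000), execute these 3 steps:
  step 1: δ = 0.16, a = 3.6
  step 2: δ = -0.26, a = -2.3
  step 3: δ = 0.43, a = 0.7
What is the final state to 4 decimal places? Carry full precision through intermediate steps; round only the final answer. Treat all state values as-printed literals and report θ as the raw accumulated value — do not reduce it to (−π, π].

(-0.2734, 14.4728, -0.0182, 4.2000)

after step 1 (δ=0.16, a=3.6): (-0.695205, 14.490840, -0.032447, 4.280000)
after step 2 (δ=-0.26, a=-2.3): (-0.481317, 14.483897, -0.053532, 4.165000)
after step 3 (δ=0.43, a=0.7): (-0.273366, 14.472754, -0.018159, 4.200000)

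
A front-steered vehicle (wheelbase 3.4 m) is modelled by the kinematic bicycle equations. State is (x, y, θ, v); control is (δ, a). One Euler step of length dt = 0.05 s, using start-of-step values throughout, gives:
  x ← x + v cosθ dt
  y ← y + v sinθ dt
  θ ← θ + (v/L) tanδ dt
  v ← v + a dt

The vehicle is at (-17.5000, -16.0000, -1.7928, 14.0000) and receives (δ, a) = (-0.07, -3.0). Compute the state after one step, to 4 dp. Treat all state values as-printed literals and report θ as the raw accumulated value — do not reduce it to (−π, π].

x' = -17.5000 + 14.0000·cos(-1.7928)·0.05 = -17.6541
y' = -16.0000 + 14.0000·sin(-1.7928)·0.05 = -16.6828
θ' = -1.7928 + (14.0000/3.4)·tan(-0.07)·0.05 = -1.8072
v' = 14.0000 − 3.0000·0.05 = 13.8500

(-17.6541, -16.6828, -1.8072, 13.8500)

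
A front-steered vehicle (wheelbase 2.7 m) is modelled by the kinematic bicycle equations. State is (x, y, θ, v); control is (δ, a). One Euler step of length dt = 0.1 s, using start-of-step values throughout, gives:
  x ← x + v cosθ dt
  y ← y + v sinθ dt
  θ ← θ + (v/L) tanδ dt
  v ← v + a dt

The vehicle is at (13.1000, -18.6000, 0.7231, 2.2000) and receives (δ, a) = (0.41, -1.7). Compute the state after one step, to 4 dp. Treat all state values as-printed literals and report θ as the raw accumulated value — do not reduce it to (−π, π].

x' = 13.1000 + 2.2000·cos(0.7231)·0.1 = 13.2649
y' = -18.6000 + 2.2000·sin(0.7231)·0.1 = -18.4544
θ' = 0.7231 + (2.2000/2.7)·tan(0.41)·0.1 = 0.7585
v' = 2.2000 − 1.7000·0.1 = 2.0300

(13.2649, -18.4544, 0.7585, 2.0300)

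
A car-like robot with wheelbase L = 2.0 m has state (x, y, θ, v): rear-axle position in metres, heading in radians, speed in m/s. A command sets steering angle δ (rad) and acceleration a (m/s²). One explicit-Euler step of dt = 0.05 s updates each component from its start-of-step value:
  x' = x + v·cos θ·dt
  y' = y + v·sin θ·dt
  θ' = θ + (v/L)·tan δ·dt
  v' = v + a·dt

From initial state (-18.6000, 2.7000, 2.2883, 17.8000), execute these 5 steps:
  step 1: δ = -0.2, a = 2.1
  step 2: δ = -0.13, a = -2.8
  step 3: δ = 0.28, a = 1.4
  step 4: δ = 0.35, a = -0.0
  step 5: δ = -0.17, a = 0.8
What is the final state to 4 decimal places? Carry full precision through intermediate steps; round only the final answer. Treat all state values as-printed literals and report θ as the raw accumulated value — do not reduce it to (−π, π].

after step 1 (δ=-0.2, a=2.1): (-19.185180, 3.370570, 2.198094, 17.905000)
after step 2 (δ=-0.13, a=-2.8): (-19.710655, 4.095379, 2.139573, 17.765000)
after step 3 (δ=0.28, a=1.4): (-20.189068, 4.843784, 2.267283, 17.835000)
after step 4 (δ=0.35, a=-0.0): (-20.761149, 5.527846, 2.430040, 17.835000)
after step 5 (δ=-0.17, a=0.8): (-21.436515, 6.110168, 2.353502, 17.875000)

(-21.4365, 6.1102, 2.3535, 17.8750)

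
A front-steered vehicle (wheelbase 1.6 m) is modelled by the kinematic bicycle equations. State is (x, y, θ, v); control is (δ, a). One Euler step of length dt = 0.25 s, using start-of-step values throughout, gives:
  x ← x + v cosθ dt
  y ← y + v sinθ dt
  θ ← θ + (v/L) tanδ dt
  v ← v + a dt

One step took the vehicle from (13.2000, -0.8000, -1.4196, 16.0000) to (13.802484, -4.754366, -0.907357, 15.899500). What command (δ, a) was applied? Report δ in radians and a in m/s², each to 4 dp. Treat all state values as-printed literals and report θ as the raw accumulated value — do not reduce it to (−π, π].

δ = 0.2021, a = -0.4020

a = (v'−v)/dt = (-0.100500)/0.25 = -0.4020
Δθ = θ'−θ = 0.512243;  (v·dt/L) = 16.0000·0.25/1.6 = 2.500000
tan δ = Δθ·L/(v·dt) = 0.204897  →  δ = 0.2021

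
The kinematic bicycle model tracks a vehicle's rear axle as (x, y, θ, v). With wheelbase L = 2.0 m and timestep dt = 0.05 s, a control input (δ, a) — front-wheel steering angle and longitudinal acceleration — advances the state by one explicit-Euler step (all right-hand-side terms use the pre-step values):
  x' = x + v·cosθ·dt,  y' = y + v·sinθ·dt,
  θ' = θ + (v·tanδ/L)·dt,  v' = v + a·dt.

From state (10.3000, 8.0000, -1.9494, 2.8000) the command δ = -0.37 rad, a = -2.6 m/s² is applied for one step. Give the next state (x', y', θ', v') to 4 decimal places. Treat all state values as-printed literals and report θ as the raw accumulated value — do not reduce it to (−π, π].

x' = 10.3000 + 2.8000·cos(-1.9494)·0.05 = 10.2483
y' = 8.0000 + 2.8000·sin(-1.9494)·0.05 = 7.8699
θ' = -1.9494 + (2.8000/2.0)·tan(-0.37)·0.05 = -1.9766
v' = 2.8000 − 2.6000·0.05 = 2.6700

(10.2483, 7.8699, -1.9766, 2.6700)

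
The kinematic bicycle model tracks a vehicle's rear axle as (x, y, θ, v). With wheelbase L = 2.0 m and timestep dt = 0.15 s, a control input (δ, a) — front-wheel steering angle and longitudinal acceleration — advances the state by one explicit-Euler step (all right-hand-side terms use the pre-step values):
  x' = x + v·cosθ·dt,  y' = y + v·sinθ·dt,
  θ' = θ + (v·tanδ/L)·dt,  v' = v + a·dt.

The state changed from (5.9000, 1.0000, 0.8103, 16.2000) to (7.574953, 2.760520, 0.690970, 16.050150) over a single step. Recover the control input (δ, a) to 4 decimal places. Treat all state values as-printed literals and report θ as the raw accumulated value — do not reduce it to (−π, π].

a = (v'−v)/dt = (-0.149850)/0.15 = -0.9990
Δθ = θ'−θ = -0.119330;  (v·dt/L) = 16.2000·0.15/2.0 = 1.215000
tan δ = Δθ·L/(v·dt) = -0.098214  →  δ = -0.0979

δ = -0.0979, a = -0.9990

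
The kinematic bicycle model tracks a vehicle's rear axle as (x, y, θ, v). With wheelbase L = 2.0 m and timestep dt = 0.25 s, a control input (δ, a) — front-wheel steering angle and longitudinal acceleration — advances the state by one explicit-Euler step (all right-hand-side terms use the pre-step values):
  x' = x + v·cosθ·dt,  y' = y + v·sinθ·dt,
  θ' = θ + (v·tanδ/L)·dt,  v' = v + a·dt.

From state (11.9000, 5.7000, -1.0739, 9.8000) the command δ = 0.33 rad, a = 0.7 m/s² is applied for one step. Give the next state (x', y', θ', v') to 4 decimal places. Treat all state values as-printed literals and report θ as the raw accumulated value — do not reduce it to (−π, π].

x' = 11.9000 + 9.8000·cos(-1.0739)·0.25 = 13.0679
y' = 5.7000 + 9.8000·sin(-1.0739)·0.25 = 3.5463
θ' = -1.0739 + (9.8000/2.0)·tan(0.33)·0.25 = -0.6543
v' = 9.8000 + 0.7000·0.25 = 9.9750

(13.0679, 3.5463, -0.6543, 9.9750)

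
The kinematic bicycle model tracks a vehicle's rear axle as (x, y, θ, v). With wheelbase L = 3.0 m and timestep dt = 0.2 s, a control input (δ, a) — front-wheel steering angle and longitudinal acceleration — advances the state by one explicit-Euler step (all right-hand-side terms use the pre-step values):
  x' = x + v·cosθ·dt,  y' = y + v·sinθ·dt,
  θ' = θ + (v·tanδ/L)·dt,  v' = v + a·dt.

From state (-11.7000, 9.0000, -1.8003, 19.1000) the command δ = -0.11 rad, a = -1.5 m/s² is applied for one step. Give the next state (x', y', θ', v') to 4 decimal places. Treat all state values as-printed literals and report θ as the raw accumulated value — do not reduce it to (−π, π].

(-12.5690, 5.2802, -1.9409, 18.8000)

x' = -11.7000 + 19.1000·cos(-1.8003)·0.2 = -12.5690
y' = 9.0000 + 19.1000·sin(-1.8003)·0.2 = 5.2802
θ' = -1.8003 + (19.1000/3.0)·tan(-0.11)·0.2 = -1.9409
v' = 19.1000 − 1.5000·0.2 = 18.8000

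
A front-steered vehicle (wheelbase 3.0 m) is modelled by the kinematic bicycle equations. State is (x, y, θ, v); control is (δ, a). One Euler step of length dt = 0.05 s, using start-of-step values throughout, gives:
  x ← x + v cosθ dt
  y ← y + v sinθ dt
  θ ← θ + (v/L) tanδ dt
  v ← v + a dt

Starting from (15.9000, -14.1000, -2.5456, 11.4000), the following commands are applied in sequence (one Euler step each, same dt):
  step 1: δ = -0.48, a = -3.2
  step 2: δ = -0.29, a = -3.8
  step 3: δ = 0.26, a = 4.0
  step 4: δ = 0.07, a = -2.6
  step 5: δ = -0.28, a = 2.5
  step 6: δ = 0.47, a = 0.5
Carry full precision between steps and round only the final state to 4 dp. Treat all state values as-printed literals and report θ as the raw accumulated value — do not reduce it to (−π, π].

(12.9451, -15.7014, -2.5964, 11.2700)

after step 1 (δ=-0.48, a=-3.2): (15.428273, -14.419958, -2.644516, 11.240000)
after step 2 (δ=-0.29, a=-3.8): (14.934286, -14.687953, -2.700419, 11.050000)
after step 3 (δ=0.26, a=4.0): (14.434687, -14.923871, -2.651426, 11.250000)
after step 4 (δ=0.07, a=-2.6): (13.938419, -15.188680, -2.638280, 11.120000)
after step 5 (δ=-0.28, a=2.5): (13.451369, -15.456856, -2.691573, 11.245000)
after step 6 (δ=0.47, a=0.5): (12.945097, -15.701425, -2.596372, 11.270000)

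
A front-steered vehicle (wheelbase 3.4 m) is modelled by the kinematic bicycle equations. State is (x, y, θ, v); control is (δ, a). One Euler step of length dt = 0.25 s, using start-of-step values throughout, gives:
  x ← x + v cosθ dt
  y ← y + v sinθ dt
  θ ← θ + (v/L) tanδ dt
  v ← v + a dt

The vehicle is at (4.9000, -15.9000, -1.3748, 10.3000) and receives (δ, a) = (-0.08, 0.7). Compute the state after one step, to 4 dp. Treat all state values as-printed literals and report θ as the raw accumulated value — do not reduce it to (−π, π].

(5.4015, -18.4257, -1.4355, 10.4750)

x' = 4.9000 + 10.3000·cos(-1.3748)·0.25 = 5.4015
y' = -15.9000 + 10.3000·sin(-1.3748)·0.25 = -18.4257
θ' = -1.3748 + (10.3000/3.4)·tan(-0.08)·0.25 = -1.4355
v' = 10.3000 + 0.7000·0.25 = 10.4750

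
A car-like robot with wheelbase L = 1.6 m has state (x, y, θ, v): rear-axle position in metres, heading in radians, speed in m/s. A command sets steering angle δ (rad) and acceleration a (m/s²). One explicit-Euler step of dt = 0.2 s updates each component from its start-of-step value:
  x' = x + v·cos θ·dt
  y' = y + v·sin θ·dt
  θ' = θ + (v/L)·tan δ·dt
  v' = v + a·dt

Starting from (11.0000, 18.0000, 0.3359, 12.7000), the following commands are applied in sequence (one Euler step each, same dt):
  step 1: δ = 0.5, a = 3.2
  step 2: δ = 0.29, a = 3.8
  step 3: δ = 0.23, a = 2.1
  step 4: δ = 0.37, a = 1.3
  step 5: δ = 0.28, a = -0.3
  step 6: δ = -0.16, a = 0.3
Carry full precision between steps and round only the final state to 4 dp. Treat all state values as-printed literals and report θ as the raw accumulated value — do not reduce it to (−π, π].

after step 1 (δ=0.5, a=3.2): (13.398050, 18.837232, 1.203155, 13.340000)
after step 2 (δ=0.29, a=3.8): (14.356969, 21.326951, 1.700759, 14.100000)
after step 3 (δ=0.23, a=2.1): (13.991507, 24.123169, 2.113436, 14.520000)
after step 4 (δ=0.37, a=1.3): (12.491886, 26.610005, 2.817408, 14.780000)
after step 5 (δ=0.28, a=-0.3): (9.689862, 27.551598, 3.348664, 14.720000)
after step 6 (δ=-0.16, a=0.3): (6.808754, 26.946326, 3.051726, 14.780000)

(6.8088, 26.9463, 3.0517, 14.7800)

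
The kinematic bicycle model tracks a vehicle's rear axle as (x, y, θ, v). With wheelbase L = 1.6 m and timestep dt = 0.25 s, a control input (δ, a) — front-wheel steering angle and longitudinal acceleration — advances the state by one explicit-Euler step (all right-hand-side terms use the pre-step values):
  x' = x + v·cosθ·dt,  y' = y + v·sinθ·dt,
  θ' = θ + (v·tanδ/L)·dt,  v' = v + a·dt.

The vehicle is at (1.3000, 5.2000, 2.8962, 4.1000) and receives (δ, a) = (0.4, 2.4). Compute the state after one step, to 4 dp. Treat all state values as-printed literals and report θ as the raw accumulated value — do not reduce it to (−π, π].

(0.3057, 5.4490, 3.1671, 4.7000)

x' = 1.3000 + 4.1000·cos(2.8962)·0.25 = 0.3057
y' = 5.2000 + 4.1000·sin(2.8962)·0.25 = 5.4490
θ' = 2.8962 + (4.1000/1.6)·tan(0.4)·0.25 = 3.1671
v' = 4.1000 + 2.4000·0.25 = 4.7000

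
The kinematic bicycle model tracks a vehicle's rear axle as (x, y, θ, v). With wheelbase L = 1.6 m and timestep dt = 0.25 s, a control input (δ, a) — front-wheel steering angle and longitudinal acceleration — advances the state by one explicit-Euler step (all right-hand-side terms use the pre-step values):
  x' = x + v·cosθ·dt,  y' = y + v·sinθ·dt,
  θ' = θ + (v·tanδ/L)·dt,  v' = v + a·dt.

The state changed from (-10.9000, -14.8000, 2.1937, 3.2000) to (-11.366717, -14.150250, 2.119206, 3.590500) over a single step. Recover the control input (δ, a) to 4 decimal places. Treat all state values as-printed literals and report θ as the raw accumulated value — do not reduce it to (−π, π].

δ = -0.1479, a = 1.5620

a = (v'−v)/dt = (0.390500)/0.25 = 1.5620
Δθ = θ'−θ = -0.074494;  (v·dt/L) = 3.2000·0.25/1.6 = 0.500000
tan δ = Δθ·L/(v·dt) = -0.148988  →  δ = -0.1479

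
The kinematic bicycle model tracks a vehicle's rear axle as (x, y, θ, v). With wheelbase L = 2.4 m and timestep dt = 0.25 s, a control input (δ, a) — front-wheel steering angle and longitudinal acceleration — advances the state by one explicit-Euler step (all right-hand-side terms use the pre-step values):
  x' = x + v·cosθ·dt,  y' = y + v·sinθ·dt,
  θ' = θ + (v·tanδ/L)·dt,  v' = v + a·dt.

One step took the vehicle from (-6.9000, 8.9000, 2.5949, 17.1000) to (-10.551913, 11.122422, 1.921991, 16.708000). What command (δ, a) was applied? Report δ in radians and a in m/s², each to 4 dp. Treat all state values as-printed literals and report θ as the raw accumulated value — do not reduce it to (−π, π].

a = (v'−v)/dt = (-0.392000)/0.25 = -1.5680
Δθ = θ'−θ = -0.672909;  (v·dt/L) = 17.1000·0.25/2.4 = 1.781250
tan δ = Δθ·L/(v·dt) = -0.377773  →  δ = -0.3612

δ = -0.3612, a = -1.5680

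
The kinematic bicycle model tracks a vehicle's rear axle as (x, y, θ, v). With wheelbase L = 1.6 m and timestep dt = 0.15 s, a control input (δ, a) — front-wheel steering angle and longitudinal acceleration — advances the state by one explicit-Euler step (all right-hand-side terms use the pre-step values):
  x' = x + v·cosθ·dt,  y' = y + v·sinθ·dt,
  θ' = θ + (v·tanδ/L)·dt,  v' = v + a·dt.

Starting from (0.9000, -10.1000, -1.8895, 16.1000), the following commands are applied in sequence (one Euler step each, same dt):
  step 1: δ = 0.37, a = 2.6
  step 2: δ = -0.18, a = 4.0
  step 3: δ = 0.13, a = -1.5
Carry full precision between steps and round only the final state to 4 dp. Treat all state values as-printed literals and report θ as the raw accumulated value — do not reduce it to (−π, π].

after step 1 (δ=0.37, a=2.6): (0.143294, -12.393386, -1.304069, 16.490000)
after step 2 (δ=-0.18, a=4.0): (0.795249, -14.779420, -1.585383, 17.090000)
after step 3 (δ=0.13, a=-1.5): (0.757859, -17.342647, -1.375917, 16.865000)

(0.7579, -17.3426, -1.3759, 16.8650)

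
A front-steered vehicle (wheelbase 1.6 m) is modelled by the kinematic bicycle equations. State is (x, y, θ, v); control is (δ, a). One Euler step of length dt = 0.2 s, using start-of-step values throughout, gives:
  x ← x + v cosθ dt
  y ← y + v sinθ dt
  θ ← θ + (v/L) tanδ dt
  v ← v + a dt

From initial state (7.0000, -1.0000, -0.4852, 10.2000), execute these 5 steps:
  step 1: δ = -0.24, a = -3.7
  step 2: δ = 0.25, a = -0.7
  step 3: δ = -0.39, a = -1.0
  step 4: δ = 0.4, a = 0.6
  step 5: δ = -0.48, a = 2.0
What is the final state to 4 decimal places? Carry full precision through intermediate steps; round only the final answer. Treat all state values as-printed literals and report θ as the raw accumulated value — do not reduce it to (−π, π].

after step 1 (δ=-0.24, a=-3.7): (8.804547, -1.951426, -0.797214, 9.460000)
after step 2 (δ=0.25, a=-0.7): (10.126492, -3.304986, -0.495272, 9.320000)
after step 3 (δ=-0.39, a=-1.0): (11.766513, -4.190891, -0.974151, 9.120000)
after step 4 (δ=0.4, a=0.6): (12.791365, -5.699749, -0.492167, 9.240000)
after step 5 (δ=-0.48, a=2.0): (14.420028, -6.572997, -1.093472, 9.640000)

(14.4200, -6.5730, -1.0935, 9.6400)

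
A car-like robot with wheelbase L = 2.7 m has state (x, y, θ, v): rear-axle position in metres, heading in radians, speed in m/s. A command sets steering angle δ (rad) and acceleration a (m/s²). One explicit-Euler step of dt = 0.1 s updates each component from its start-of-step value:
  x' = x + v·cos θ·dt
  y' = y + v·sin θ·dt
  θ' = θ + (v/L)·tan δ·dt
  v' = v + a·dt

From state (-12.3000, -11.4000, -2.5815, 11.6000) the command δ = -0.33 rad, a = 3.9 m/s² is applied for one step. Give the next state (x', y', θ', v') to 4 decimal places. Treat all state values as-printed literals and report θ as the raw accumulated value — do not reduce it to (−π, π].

(-13.2828, -12.0163, -2.7287, 11.9900)

x' = -12.3000 + 11.6000·cos(-2.5815)·0.1 = -13.2828
y' = -11.4000 + 11.6000·sin(-2.5815)·0.1 = -12.0163
θ' = -2.5815 + (11.6000/2.7)·tan(-0.33)·0.1 = -2.7287
v' = 11.6000 + 3.9000·0.1 = 11.9900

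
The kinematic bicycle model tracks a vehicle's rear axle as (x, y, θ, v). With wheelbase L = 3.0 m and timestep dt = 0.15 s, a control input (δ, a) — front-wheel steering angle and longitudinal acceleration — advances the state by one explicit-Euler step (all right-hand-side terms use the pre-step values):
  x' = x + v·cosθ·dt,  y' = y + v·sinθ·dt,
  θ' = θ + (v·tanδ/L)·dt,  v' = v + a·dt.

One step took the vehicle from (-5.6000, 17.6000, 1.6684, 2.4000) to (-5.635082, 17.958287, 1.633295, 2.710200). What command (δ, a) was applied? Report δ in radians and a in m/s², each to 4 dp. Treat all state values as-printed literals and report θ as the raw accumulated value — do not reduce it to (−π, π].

δ = -0.2846, a = 2.0680

a = (v'−v)/dt = (0.310200)/0.15 = 2.0680
Δθ = θ'−θ = -0.035105;  (v·dt/L) = 2.4000·0.15/3.0 = 0.120000
tan δ = Δθ·L/(v·dt) = -0.292542  →  δ = -0.2846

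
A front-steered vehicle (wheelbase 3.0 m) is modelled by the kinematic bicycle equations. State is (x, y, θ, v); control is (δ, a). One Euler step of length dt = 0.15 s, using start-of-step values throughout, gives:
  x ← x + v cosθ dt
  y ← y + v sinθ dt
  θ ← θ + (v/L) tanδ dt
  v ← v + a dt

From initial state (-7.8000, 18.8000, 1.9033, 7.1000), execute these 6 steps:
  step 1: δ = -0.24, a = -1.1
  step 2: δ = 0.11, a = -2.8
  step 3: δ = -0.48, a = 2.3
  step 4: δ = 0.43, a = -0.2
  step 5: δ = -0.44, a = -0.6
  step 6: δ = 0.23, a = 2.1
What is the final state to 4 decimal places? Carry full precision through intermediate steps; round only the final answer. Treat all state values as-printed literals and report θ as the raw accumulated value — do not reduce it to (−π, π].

(-9.1785, 24.7678, 1.7606, 7.0550)

after step 1 (δ=-0.24, a=-1.1): (-8.147627, 19.806668, 1.816426, 6.935000)
after step 2 (δ=0.11, a=-2.8): (-8.400581, 20.815694, 1.854723, 6.515000)
after step 3 (δ=-0.48, a=2.3): (-8.674336, 21.753818, 1.685134, 6.860000)
after step 4 (δ=0.43, a=-0.2): (-8.791732, 22.776099, 1.842441, 6.830000)
after step 5 (δ=-0.44, a=-0.6): (-9.066622, 23.763032, 1.681669, 6.740000)
after step 6 (δ=0.23, a=2.1): (-9.178485, 24.767824, 1.760575, 7.055000)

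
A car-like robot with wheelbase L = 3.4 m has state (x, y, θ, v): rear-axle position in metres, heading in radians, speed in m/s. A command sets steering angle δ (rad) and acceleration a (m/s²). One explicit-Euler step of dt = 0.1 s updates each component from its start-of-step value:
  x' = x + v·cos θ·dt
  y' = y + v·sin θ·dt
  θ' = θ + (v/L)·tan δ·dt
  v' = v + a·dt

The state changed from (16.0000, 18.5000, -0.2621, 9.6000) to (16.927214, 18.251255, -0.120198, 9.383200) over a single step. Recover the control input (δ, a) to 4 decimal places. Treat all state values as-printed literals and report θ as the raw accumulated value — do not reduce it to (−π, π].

δ = 0.4657, a = -2.1680

a = (v'−v)/dt = (-0.216800)/0.1 = -2.1680
Δθ = θ'−θ = 0.141902;  (v·dt/L) = 9.6000·0.1/3.4 = 0.282353
tan δ = Δθ·L/(v·dt) = 0.502570  →  δ = 0.4657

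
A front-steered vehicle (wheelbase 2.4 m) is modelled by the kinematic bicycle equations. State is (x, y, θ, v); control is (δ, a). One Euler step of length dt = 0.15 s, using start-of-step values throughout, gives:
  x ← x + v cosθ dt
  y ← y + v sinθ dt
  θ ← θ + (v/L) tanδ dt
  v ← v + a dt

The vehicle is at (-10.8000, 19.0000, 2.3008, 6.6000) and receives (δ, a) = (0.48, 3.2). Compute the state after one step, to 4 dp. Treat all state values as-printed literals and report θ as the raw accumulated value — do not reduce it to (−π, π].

(-11.4602, 19.7377, 2.5156, 7.0800)

x' = -10.8000 + 6.6000·cos(2.3008)·0.15 = -11.4602
y' = 19.0000 + 6.6000·sin(2.3008)·0.15 = 19.7377
θ' = 2.3008 + (6.6000/2.4)·tan(0.48)·0.15 = 2.5156
v' = 6.6000 + 3.2000·0.15 = 7.0800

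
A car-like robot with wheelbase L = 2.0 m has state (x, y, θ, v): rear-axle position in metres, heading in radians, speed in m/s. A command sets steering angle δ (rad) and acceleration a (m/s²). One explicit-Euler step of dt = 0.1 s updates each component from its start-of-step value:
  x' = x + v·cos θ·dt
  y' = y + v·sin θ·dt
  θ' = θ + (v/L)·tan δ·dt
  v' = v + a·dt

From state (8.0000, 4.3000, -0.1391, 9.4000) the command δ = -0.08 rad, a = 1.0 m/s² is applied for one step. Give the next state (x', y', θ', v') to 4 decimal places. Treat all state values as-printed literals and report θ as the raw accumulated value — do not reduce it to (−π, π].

(8.9309, 4.1697, -0.1768, 9.5000)

x' = 8.0000 + 9.4000·cos(-0.1391)·0.1 = 8.9309
y' = 4.3000 + 9.4000·sin(-0.1391)·0.1 = 4.1697
θ' = -0.1391 + (9.4000/2.0)·tan(-0.08)·0.1 = -0.1768
v' = 9.4000 + 1.0000·0.1 = 9.5000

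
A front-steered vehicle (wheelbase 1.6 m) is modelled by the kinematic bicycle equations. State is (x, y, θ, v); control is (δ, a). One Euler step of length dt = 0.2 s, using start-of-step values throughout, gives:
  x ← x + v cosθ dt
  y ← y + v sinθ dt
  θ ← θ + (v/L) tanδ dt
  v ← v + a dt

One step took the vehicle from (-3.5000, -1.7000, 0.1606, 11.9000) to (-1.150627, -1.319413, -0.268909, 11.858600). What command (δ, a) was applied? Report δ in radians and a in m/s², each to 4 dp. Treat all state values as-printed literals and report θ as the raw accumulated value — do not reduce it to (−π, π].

δ = -0.2811, a = -0.2070

a = (v'−v)/dt = (-0.041400)/0.2 = -0.2070
Δθ = θ'−θ = -0.429509;  (v·dt/L) = 11.9000·0.2/1.6 = 1.487500
tan δ = Δθ·L/(v·dt) = -0.288746  →  δ = -0.2811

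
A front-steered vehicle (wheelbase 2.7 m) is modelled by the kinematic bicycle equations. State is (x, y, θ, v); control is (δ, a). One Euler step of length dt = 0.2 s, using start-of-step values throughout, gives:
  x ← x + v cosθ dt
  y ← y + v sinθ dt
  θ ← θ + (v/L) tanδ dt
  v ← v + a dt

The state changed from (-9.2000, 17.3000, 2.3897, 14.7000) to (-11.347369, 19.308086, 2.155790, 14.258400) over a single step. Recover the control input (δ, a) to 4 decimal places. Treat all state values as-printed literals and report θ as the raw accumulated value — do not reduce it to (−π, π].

δ = -0.2116, a = -2.2080

a = (v'−v)/dt = (-0.441600)/0.2 = -2.2080
Δθ = θ'−θ = -0.233910;  (v·dt/L) = 14.7000·0.2/2.7 = 1.088889
tan δ = Δθ·L/(v·dt) = -0.214815  →  δ = -0.2116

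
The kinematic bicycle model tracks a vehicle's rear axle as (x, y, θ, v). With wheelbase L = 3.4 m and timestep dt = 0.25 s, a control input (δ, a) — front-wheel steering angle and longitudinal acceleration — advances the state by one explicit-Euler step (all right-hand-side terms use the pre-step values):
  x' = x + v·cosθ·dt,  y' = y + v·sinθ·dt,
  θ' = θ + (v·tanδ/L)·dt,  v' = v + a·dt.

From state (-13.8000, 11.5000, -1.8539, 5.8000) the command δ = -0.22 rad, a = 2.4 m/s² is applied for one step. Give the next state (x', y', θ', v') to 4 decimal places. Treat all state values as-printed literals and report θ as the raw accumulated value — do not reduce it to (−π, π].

x' = -13.8000 + 5.8000·cos(-1.8539)·0.25 = -14.2050
y' = 11.5000 + 5.8000·sin(-1.8539)·0.25 = 10.1077
θ' = -1.8539 + (5.8000/3.4)·tan(-0.22)·0.25 = -1.9493
v' = 5.8000 + 2.4000·0.25 = 6.4000

(-14.2050, 10.1077, -1.9493, 6.4000)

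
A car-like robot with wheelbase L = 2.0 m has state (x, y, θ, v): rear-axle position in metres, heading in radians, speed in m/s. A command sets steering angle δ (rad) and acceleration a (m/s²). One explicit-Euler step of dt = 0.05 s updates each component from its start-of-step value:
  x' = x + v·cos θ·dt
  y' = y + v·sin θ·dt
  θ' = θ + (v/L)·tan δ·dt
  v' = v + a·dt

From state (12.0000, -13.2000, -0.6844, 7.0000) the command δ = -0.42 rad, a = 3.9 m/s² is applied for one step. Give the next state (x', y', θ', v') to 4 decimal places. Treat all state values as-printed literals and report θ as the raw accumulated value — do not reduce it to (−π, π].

(12.2712, -13.4213, -0.7626, 7.1950)

x' = 12.0000 + 7.0000·cos(-0.6844)·0.05 = 12.2712
y' = -13.2000 + 7.0000·sin(-0.6844)·0.05 = -13.4213
θ' = -0.6844 + (7.0000/2.0)·tan(-0.42)·0.05 = -0.7626
v' = 7.0000 + 3.9000·0.05 = 7.1950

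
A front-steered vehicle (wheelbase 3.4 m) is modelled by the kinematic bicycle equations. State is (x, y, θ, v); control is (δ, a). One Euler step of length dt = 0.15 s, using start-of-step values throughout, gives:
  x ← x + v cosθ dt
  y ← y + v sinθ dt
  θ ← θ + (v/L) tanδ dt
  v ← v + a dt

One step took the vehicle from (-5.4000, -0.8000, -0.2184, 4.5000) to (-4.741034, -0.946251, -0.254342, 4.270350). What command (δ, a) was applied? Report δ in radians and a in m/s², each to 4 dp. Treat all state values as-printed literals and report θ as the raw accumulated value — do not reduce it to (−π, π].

a = (v'−v)/dt = (-0.229650)/0.15 = -1.5310
Δθ = θ'−θ = -0.035942;  (v·dt/L) = 4.5000·0.15/3.4 = 0.198529
tan δ = Δθ·L/(v·dt) = -0.181041  →  δ = -0.1791

δ = -0.1791, a = -1.5310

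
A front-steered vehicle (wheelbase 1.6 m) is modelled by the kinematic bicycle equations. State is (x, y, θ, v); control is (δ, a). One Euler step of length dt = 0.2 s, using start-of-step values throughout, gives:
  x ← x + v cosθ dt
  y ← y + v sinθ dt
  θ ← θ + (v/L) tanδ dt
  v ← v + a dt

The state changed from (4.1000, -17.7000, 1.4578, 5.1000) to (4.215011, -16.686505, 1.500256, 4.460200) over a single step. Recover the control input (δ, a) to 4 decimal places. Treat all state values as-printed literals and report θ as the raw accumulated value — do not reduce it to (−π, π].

a = (v'−v)/dt = (-0.639800)/0.2 = -3.1990
Δθ = θ'−θ = 0.042456;  (v·dt/L) = 5.1000·0.2/1.6 = 0.637500
tan δ = Δθ·L/(v·dt) = 0.066598  →  δ = 0.0665

δ = 0.0665, a = -3.1990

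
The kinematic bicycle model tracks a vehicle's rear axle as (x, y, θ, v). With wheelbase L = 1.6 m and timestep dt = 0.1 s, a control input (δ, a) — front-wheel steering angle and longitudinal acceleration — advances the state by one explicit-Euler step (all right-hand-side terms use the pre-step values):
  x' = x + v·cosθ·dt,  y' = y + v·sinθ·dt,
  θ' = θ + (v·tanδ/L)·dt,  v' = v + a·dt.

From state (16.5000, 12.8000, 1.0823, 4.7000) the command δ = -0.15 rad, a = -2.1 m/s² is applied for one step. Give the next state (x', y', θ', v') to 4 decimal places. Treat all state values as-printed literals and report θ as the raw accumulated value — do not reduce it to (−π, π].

x' = 16.5000 + 4.7000·cos(1.0823)·0.1 = 16.7206
y' = 12.8000 + 4.7000·sin(1.0823)·0.1 = 13.2150
θ' = 1.0823 + (4.7000/1.6)·tan(-0.15)·0.1 = 1.0379
v' = 4.7000 − 2.1000·0.1 = 4.4900

(16.7206, 13.2150, 1.0379, 4.4900)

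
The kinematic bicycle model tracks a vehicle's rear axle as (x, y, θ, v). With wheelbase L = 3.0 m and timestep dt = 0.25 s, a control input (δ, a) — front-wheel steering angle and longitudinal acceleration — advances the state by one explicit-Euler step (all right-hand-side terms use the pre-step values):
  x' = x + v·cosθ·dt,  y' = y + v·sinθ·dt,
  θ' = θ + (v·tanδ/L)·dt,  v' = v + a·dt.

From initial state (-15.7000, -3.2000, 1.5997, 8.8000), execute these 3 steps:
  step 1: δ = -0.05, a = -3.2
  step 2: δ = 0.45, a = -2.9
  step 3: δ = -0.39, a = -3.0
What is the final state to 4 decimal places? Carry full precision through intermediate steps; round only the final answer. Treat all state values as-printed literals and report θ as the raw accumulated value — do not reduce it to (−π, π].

after step 1 (δ=-0.05, a=-3.2): (-15.763579, -1.000919, 1.563003, 8.000000)
after step 2 (δ=0.45, a=-2.9): (-15.747992, 0.999020, 1.885039, 7.275000)
after step 3 (δ=-0.39, a=-3.0): (-16.310162, 2.728707, 1.635837, 6.525000)

(-16.3102, 2.7287, 1.6358, 6.5250)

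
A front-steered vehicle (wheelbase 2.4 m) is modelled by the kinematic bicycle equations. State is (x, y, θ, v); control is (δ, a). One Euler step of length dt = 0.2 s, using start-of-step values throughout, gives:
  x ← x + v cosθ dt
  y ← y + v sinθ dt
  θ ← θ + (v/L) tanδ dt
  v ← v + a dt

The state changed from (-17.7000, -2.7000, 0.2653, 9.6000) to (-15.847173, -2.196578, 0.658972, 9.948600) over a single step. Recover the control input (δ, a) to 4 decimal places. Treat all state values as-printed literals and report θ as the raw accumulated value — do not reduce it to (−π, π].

a = (v'−v)/dt = (0.348600)/0.2 = 1.7430
Δθ = θ'−θ = 0.393672;  (v·dt/L) = 9.6000·0.2/2.4 = 0.800000
tan δ = Δθ·L/(v·dt) = 0.492090  →  δ = 0.4573

δ = 0.4573, a = 1.7430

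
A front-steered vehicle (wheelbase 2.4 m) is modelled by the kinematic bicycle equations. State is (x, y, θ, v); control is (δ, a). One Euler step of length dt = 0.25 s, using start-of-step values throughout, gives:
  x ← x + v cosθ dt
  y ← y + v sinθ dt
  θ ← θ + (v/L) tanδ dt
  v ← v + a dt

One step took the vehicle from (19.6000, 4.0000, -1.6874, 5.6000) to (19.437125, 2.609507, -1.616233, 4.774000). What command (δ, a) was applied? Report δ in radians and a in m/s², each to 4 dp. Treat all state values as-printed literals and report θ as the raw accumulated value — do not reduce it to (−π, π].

a = (v'−v)/dt = (-0.826000)/0.25 = -3.3040
Δθ = θ'−θ = 0.071167;  (v·dt/L) = 5.6000·0.25/2.4 = 0.583333
tan δ = Δθ·L/(v·dt) = 0.122001  →  δ = 0.1214

δ = 0.1214, a = -3.3040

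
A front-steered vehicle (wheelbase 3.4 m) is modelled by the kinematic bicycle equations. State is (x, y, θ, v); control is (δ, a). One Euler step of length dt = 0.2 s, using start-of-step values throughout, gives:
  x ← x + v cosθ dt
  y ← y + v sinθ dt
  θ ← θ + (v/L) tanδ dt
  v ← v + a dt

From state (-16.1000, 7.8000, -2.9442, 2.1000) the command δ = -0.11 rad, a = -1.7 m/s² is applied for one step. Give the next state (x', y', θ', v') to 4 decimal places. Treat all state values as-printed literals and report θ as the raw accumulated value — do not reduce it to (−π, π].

(-16.5118, 7.7176, -2.9578, 1.7600)

x' = -16.1000 + 2.1000·cos(-2.9442)·0.2 = -16.5118
y' = 7.8000 + 2.1000·sin(-2.9442)·0.2 = 7.7176
θ' = -2.9442 + (2.1000/3.4)·tan(-0.11)·0.2 = -2.9578
v' = 2.1000 − 1.7000·0.2 = 1.7600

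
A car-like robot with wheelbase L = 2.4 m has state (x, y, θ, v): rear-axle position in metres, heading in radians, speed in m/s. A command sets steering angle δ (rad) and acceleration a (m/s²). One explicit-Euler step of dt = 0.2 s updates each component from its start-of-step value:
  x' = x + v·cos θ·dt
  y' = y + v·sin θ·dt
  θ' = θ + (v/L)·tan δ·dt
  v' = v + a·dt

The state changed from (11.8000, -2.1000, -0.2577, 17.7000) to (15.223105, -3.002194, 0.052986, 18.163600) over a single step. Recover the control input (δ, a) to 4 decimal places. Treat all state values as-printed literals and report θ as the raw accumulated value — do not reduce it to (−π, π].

δ = 0.2076, a = 2.3180

a = (v'−v)/dt = (0.463600)/0.2 = 2.3180
Δθ = θ'−θ = 0.310686;  (v·dt/L) = 17.7000·0.2/2.4 = 1.475000
tan δ = Δθ·L/(v·dt) = 0.210635  →  δ = 0.2076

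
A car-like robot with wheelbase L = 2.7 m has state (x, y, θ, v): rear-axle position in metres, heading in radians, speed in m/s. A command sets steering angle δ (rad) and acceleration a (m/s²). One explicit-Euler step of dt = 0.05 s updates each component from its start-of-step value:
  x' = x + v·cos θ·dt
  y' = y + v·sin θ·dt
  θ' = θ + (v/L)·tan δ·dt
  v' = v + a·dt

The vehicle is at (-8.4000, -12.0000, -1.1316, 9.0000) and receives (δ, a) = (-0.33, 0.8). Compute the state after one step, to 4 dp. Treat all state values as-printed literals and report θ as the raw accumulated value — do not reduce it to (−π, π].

(-8.2087, -12.4073, -1.1887, 9.0400)

x' = -8.4000 + 9.0000·cos(-1.1316)·0.05 = -8.2087
y' = -12.0000 + 9.0000·sin(-1.1316)·0.05 = -12.4073
θ' = -1.1316 + (9.0000/2.7)·tan(-0.33)·0.05 = -1.1887
v' = 9.0000 + 0.8000·0.05 = 9.0400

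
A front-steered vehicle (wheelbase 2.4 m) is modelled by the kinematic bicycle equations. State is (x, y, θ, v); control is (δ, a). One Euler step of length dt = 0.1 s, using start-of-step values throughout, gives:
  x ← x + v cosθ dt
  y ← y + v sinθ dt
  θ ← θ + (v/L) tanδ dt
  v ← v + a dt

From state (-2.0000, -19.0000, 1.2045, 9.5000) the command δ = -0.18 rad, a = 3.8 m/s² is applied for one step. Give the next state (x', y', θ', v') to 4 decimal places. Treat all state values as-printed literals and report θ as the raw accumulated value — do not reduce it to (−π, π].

(-1.6597, -18.1130, 1.1325, 9.8800)

x' = -2.0000 + 9.5000·cos(1.2045)·0.1 = -1.6597
y' = -19.0000 + 9.5000·sin(1.2045)·0.1 = -18.1130
θ' = 1.2045 + (9.5000/2.4)·tan(-0.18)·0.1 = 1.1325
v' = 9.5000 + 3.8000·0.1 = 9.8800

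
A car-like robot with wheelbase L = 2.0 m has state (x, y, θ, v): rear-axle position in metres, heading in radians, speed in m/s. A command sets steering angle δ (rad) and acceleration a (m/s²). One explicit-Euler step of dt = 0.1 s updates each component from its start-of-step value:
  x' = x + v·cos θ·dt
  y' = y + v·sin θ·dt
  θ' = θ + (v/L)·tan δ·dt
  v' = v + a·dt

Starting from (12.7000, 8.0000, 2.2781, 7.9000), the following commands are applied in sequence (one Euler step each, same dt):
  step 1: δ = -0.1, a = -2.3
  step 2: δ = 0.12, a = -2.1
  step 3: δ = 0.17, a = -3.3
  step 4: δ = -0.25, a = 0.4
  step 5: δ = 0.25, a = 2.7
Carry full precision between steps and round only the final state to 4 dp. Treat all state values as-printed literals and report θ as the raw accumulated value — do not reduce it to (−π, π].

(10.2682, 10.8289, 2.3492, 7.4400)

after step 1 (δ=-0.1, a=-2.3): (12.186669, 8.600492, 2.238468, 7.670000)
after step 2 (δ=0.12, a=-2.1): (11.711774, 9.202791, 2.284710, 7.460000)
after step 3 (δ=0.17, a=-3.3): (11.223295, 9.766621, 2.348738, 7.130000)
after step 4 (δ=-0.25, a=0.4): (10.722901, 10.274534, 2.257709, 7.170000)
after step 5 (δ=0.25, a=2.7): (10.268214, 10.828924, 2.349249, 7.440000)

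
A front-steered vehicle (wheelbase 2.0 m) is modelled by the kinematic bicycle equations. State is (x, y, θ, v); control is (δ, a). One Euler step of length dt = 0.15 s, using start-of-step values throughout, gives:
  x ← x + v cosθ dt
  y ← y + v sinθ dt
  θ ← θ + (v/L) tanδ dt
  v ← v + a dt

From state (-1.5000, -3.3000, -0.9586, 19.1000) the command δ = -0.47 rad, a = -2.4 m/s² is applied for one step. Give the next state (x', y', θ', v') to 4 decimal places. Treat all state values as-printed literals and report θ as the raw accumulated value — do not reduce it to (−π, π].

x' = -1.5000 + 19.1000·cos(-0.9586)·0.15 = 0.1464
y' = -3.3000 + 19.1000·sin(-0.9586)·0.15 = -5.6447
θ' = -0.9586 + (19.1000/2.0)·tan(-0.47)·0.15 = -1.6863
v' = 19.1000 − 2.4000·0.15 = 18.7400

(0.1464, -5.6447, -1.6863, 18.7400)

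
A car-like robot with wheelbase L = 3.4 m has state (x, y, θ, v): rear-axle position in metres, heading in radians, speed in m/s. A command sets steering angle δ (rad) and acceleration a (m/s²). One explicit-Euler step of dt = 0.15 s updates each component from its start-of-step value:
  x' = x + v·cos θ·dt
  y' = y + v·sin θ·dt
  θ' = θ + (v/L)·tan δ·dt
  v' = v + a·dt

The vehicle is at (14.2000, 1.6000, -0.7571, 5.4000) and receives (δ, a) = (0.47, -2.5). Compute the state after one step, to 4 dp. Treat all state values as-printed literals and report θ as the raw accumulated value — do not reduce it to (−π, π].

x' = 14.2000 + 5.4000·cos(-0.7571)·0.15 = 14.7887
y' = 1.6000 + 5.4000·sin(-0.7571)·0.15 = 1.0437
θ' = -0.7571 + (5.4000/3.4)·tan(0.47)·0.15 = -0.6361
v' = 5.4000 − 2.5000·0.15 = 5.0250

(14.7887, 1.0437, -0.6361, 5.0250)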